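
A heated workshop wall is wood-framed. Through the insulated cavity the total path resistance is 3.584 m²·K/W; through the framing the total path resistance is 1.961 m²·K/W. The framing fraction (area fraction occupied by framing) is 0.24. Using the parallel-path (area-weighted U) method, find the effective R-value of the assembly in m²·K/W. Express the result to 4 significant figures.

U_eff = 0.76/3.584 + 0.24/1.961 = 0.21205 + 0.12239 = 0.33444
R_eff = 1/U_eff = 2.9901 m²·K/W

2.990 m²·K/W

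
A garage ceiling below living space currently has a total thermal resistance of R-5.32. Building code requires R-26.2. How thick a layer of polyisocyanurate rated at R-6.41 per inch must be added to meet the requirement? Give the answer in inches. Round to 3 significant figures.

3.26 in

ΔR = 26.2 − 5.32 = 20.88 ft²·°F·h/BTU
L = ΔR / (R/in) = 20.88/6.41 = 3.257 in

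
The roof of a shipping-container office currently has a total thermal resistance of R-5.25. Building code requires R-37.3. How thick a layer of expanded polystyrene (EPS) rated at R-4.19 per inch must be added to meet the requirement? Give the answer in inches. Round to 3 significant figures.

7.65 in

ΔR = 37.3 − 5.25 = 32.05 ft²·°F·h/BTU
L = ΔR / (R/in) = 32.05/4.19 = 7.649 in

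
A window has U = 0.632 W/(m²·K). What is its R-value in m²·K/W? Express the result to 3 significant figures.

1.58 m²·K/W

R = 1/U = 1/0.632 = 1.582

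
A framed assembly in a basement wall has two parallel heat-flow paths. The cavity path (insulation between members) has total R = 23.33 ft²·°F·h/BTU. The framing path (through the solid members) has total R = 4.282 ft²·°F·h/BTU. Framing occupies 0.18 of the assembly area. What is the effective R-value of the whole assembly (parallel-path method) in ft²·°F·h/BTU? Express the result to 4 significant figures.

12.96 ft²·°F·h/BTU

U_eff = 0.82/23.33 + 0.18/4.282 = 0.035148 + 0.042036 = 0.077184
R_eff = 1/U_eff = 12.956 ft²·°F·h/BTU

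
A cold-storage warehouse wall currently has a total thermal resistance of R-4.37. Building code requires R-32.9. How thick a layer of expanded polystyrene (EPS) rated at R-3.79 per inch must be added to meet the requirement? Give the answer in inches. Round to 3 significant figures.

7.53 in

ΔR = 32.9 − 4.37 = 28.53 ft²·°F·h/BTU
L = ΔR / (R/in) = 28.53/3.79 = 7.528 in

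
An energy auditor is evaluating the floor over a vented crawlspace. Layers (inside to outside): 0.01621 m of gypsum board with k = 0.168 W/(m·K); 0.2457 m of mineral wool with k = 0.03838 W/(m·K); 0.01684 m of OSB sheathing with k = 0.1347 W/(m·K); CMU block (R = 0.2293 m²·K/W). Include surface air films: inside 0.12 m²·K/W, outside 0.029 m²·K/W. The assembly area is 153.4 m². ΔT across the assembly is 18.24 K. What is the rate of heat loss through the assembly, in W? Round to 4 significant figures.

0.01621/0.168 = 0.096488
0.2457/0.03838 = 6.4018
0.01684/0.1347 = 0.12502
R_total = 0.12 + 0.096488 + 6.4018 + 0.12502 + 0.2293 + 0.029 = 7.0016 m²·K/W
Q = A·ΔT/R = 153.4 × 18.24 / 7.0016 = 399.63 W

399.6 W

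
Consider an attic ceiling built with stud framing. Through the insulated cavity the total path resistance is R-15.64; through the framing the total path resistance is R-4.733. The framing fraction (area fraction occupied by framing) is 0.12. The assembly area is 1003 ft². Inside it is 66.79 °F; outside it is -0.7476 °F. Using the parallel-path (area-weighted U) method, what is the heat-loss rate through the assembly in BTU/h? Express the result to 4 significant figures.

5529 BTU/h

U_eff = 0.88/15.64 + 0.12/4.733 = 0.056266 + 0.025354 = 0.08162
R_eff = 1/U_eff = 12.252 ft²·°F·h/BTU
Q = 1003 × (66.79 − (-0.7476)) / 12.252 = 5528.9 BTU/h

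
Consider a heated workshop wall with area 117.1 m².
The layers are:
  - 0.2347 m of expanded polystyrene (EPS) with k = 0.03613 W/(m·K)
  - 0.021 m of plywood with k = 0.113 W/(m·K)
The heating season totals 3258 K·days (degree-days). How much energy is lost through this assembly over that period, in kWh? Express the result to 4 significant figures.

0.2347/0.03613 = 6.496
0.021/0.113 = 0.18584
R_total = 6.496 + 0.18584 = 6.6818 m²·K/W
E = A × HDD × 24 / R / 1000 = 117.1 × 3258 × 24 / 6.6818 / 1000 = 1370.3 kWh

1370 kWh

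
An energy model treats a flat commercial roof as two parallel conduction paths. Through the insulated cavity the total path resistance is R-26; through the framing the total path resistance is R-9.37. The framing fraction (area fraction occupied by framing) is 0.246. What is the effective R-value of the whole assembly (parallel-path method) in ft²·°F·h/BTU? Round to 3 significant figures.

U_eff = 0.754/26 + 0.246/9.37 = 0.029 + 0.02625 = 0.05525
R_eff = 1/U_eff = 18.1 ft²·°F·h/BTU

18.1 ft²·°F·h/BTU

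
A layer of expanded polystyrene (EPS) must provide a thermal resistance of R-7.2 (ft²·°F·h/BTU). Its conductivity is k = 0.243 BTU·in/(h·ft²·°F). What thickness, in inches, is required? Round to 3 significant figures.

1.75 in

L = R × k = 7.2 × 0.243 = 1.75 in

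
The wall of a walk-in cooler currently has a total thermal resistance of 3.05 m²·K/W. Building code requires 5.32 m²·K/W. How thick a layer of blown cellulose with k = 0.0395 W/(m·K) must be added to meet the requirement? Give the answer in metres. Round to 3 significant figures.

0.0897 m

ΔR = 5.32 − 3.05 = 2.27 m²·K/W
L = ΔR × k = 2.27 × 0.0395 = 0.08967 m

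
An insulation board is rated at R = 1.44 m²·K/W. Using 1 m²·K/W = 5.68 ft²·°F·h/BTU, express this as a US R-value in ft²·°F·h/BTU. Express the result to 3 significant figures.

8.18 ft²·°F·h/BTU

R_US = 1.44 × 5.68 = 8.179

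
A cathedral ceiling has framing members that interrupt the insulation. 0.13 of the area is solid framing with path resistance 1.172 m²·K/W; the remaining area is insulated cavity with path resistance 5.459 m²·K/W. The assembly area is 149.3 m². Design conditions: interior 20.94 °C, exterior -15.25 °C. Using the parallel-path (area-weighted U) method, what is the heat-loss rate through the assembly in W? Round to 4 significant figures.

U_eff = 0.87/5.459 + 0.13/1.172 = 0.15937 + 0.11092 = 0.27029
R_eff = 1/U_eff = 3.6997 m²·K/W
Q = 149.3 × (20.94 − (-15.25)) / 3.6997 = 1460.4 W

1460 W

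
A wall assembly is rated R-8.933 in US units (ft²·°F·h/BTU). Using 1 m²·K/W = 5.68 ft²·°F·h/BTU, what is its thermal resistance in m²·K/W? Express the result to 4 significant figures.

1.573 m²·K/W

R_SI = 8.933/5.68 = 1.5727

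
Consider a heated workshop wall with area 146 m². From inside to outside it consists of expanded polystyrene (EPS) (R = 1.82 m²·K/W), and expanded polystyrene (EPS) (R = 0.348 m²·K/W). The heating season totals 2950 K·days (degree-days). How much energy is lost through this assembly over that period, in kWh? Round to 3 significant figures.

4770 kWh

R_total = 1.82 + 0.348 = 2.168 m²·K/W
E = A × HDD × 24 / R / 1000 = 146 × 2950 × 24 / 2.168 / 1000 = 4768 kWh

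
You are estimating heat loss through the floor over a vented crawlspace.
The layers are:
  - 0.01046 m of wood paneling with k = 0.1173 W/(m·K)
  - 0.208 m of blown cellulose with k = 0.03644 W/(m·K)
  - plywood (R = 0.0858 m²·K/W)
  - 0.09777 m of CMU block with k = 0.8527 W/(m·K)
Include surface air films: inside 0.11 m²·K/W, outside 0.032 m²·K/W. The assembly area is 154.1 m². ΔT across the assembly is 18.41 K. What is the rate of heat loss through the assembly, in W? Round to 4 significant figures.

462.1 W

0.01046/0.1173 = 0.089173
0.208/0.03644 = 5.708
0.09777/0.8527 = 0.11466
R_total = 0.11 + 0.089173 + 5.708 + 0.0858 + 0.11466 + 0.032 = 6.1396 m²·K/W
Q = A·ΔT/R = 154.1 × 18.41 / 6.1396 = 462.08 W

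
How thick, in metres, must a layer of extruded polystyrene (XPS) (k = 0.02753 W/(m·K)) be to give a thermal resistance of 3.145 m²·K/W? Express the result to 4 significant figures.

L = R·k = 3.145 × 0.02753 = 0.086582 m

0.08658 m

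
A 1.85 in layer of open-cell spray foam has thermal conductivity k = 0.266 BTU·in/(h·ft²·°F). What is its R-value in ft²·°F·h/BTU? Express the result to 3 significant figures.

6.95 ft²·°F·h/BTU

R = L/k = 1.85/0.266 = 6.955 ft²·°F·h/BTU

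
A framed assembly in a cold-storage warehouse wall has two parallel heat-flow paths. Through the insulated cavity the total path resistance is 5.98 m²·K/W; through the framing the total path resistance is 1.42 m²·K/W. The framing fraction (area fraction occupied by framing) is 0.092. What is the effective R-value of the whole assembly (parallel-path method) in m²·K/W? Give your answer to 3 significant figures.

U_eff = 0.908/5.98 + 0.092/1.42 = 0.1518 + 0.06479 = 0.2166
R_eff = 1/U_eff = 4.616 m²·K/W

4.62 m²·K/W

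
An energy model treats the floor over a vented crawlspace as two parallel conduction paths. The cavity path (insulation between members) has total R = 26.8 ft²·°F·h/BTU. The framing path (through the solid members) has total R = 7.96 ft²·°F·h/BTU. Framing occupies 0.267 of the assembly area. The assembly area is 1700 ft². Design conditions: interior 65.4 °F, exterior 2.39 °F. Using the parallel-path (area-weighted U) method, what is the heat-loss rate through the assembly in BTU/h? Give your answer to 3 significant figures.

6520 BTU/h

U_eff = 0.733/26.8 + 0.267/7.96 = 0.02735 + 0.03354 = 0.06089
R_eff = 1/U_eff = 16.42 ft²·°F·h/BTU
Q = 1700 × (65.4 − 2.39) / 16.42 = 6523 BTU/h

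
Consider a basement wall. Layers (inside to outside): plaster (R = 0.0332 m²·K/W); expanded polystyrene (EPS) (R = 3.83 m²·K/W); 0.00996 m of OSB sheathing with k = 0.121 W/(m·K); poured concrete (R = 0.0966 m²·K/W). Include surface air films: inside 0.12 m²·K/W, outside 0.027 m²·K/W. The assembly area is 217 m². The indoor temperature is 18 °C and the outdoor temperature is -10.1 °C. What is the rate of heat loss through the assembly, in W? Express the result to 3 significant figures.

1460 W

0.00996/0.121 = 0.08231
R_total = 0.12 + 0.0332 + 3.83 + 0.08231 + 0.0966 + 0.027 = 4.189 m²·K/W
Q = A·ΔT/R = 217 × (18 − (-10.1)) / 4.189 = 1456 W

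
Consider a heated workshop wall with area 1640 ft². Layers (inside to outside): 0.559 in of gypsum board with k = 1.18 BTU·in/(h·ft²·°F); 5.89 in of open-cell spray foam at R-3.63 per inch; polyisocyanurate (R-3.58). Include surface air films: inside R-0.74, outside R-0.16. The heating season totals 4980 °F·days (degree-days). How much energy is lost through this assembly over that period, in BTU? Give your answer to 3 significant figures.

7440000 BTU

0.559/1.18 = 0.4737
5.89 × 3.63 = 21.38
R_total = 0.74 + 0.4737 + 21.38 + 3.58 + 0.16 = 26.33 ft²·°F·h/BTU
E = A × HDD × 24 / R = 1640 × 4980 × 24 / 26.33 = 7443000 BTU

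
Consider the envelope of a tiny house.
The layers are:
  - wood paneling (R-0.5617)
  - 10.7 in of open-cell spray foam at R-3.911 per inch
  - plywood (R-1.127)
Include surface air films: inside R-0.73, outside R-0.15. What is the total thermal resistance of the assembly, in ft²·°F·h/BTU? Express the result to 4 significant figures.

10.7 × 3.911 = 41.848
R_total = 0.73 + 0.5617 + 41.848 + 1.127 + 0.15 = 44.416 ft²·°F·h/BTU

44.42 ft²·°F·h/BTU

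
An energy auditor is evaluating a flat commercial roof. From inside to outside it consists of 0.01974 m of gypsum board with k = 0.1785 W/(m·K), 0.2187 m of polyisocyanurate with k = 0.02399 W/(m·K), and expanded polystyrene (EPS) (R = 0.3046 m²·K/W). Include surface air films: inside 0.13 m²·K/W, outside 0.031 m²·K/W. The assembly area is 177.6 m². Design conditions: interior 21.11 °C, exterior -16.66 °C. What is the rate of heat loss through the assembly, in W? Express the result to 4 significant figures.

692.1 W

0.01974/0.1785 = 0.11059
0.2187/0.02399 = 9.1163
R_total = 0.13 + 0.11059 + 9.1163 + 0.3046 + 0.031 = 9.6925 m²·K/W
Q = A·ΔT/R = 177.6 × (21.11 − (-16.66)) / 9.6925 = 692.08 W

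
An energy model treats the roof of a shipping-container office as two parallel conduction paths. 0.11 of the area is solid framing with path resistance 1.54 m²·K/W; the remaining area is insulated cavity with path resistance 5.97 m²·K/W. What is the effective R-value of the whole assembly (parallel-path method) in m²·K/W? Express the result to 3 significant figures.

U_eff = 0.89/5.97 + 0.11/1.54 = 0.1491 + 0.07143 = 0.2205
R_eff = 1/U_eff = 4.535 m²·K/W

4.53 m²·K/W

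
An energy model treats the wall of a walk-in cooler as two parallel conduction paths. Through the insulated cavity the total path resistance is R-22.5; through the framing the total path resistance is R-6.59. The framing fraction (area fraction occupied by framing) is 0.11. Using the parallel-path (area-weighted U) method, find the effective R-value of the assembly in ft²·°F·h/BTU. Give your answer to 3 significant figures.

U_eff = 0.89/22.5 + 0.11/6.59 = 0.03956 + 0.01669 = 0.05625
R_eff = 1/U_eff = 17.78 ft²·°F·h/BTU

17.8 ft²·°F·h/BTU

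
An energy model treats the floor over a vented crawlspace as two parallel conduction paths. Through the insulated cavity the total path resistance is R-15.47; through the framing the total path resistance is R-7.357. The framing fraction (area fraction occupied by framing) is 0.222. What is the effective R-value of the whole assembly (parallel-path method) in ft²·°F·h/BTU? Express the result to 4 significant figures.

U_eff = 0.778/15.47 + 0.222/7.357 = 0.050291 + 0.030175 = 0.080466
R_eff = 1/U_eff = 12.428 ft²·°F·h/BTU

12.43 ft²·°F·h/BTU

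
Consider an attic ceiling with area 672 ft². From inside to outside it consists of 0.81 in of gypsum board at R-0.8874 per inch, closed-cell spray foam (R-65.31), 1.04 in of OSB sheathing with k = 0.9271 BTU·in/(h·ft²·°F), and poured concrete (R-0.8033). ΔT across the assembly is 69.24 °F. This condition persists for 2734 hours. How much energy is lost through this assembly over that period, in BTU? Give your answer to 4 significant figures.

1872000 BTU

0.81 × 0.8874 = 0.71879
1.04/0.9271 = 1.1218
R_total = 0.71879 + 65.31 + 1.1218 + 0.8033 = 67.954 ft²·°F·h/BTU
Q = 672 × 69.24 / 67.954 = 684.72 BTU/h
E = 684.72 × 2734 = 1872000 BTU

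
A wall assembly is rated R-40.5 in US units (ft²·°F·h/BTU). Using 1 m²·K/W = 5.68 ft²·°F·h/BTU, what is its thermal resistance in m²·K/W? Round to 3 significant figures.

7.13 m²·K/W

R_SI = 40.5/5.68 = 7.13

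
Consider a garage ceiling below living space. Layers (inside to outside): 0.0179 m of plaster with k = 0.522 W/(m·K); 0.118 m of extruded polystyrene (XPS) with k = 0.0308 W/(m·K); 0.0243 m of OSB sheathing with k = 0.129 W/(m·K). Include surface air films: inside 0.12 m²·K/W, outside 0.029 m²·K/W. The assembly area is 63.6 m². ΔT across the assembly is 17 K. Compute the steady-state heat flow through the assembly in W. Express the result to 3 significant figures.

0.0179/0.522 = 0.03429
0.118/0.0308 = 3.831
0.0243/0.129 = 0.1884
R_total = 0.12 + 0.03429 + 3.831 + 0.1884 + 0.029 = 4.203 m²·K/W
Q = A·ΔT/R = 63.6 × 17 / 4.203 = 257.3 W

257 W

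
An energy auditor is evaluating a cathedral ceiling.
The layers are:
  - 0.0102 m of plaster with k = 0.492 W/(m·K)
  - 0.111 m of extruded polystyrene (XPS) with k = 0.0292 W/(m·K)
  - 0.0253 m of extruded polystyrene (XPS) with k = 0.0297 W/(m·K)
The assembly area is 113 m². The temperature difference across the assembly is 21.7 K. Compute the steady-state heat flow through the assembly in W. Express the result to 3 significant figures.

0.0102/0.492 = 0.02073
0.111/0.0292 = 3.801
0.0253/0.0297 = 0.8519
R_total = 0.02073 + 3.801 + 0.8519 = 4.674 m²·K/W
Q = A·ΔT/R = 113 × 21.7 / 4.674 = 524.6 W

525 W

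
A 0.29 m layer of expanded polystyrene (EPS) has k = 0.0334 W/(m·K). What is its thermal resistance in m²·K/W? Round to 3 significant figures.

8.68 m²·K/W

R = L/k = 0.29/0.0334 = 8.683 m²·K/W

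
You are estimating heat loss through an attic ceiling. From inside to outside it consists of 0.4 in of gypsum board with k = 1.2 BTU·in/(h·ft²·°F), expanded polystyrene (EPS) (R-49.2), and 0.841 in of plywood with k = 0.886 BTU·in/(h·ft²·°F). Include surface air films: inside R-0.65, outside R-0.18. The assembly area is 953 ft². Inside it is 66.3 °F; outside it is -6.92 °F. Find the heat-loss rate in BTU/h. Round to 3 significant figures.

0.4/1.2 = 0.3333
0.841/0.886 = 0.9492
R_total = 0.65 + 0.3333 + 49.2 + 0.9492 + 0.18 = 51.31 ft²·°F·h/BTU
Q = A·ΔT/R = 953 × (66.3 − (-6.92)) / 51.31 = 1360 BTU/h

1360 BTU/h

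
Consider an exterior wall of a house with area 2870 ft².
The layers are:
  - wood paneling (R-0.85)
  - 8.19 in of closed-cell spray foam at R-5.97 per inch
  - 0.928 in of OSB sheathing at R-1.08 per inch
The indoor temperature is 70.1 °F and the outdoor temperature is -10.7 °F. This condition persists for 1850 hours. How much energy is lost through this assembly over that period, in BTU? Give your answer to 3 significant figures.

8.19 × 5.97 = 48.89
0.928 × 1.08 = 1.002
R_total = 0.85 + 48.89 + 1.002 = 50.75 ft²·°F·h/BTU
Q = 2870 × (70.1 − (-10.7)) / 50.75 = 4570 BTU/h
E = 4570 × 1850 = 8454000 BTU

8450000 BTU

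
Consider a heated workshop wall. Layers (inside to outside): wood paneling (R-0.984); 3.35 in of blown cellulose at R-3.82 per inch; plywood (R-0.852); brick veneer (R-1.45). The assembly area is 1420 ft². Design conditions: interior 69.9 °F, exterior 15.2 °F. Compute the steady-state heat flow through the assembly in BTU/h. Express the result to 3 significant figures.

4830 BTU/h

3.35 × 3.82 = 12.8
R_total = 0.984 + 12.8 + 0.852 + 1.45 = 16.08 ft²·°F·h/BTU
Q = A·ΔT/R = 1420 × (69.9 − 15.2) / 16.08 = 4830 BTU/h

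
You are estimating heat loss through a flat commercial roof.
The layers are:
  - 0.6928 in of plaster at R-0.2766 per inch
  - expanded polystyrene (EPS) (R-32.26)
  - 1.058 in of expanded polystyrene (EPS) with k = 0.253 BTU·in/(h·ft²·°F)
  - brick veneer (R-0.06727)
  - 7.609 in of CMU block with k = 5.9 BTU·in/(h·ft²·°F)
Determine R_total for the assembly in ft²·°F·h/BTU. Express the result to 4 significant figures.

0.6928 × 0.2766 = 0.19163
1.058/0.253 = 4.1818
7.609/5.9 = 1.2897
R_total = 0.19163 + 32.26 + 4.1818 + 0.06727 + 1.2897 = 37.99 ft²·°F·h/BTU

37.99 ft²·°F·h/BTU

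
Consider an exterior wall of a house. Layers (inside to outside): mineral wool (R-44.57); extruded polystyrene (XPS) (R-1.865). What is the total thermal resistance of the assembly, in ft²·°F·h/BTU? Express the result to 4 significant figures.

R_total = 44.57 + 1.865 = 46.435 ft²·°F·h/BTU

46.44 ft²·°F·h/BTU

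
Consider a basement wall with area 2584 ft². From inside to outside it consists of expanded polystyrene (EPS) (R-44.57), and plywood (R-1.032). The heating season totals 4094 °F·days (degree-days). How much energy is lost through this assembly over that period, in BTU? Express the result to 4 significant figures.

5568000 BTU

R_total = 44.57 + 1.032 = 45.602 ft²·°F·h/BTU
E = A × HDD × 24 / R = 2584 × 4094 × 24 / 45.602 = 5567600 BTU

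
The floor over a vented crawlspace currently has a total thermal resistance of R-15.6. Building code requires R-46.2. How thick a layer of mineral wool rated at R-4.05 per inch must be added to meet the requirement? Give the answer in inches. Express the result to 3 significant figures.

7.56 in

ΔR = 46.2 − 15.6 = 30.6 ft²·°F·h/BTU
L = ΔR / (R/in) = 30.6/4.05 = 7.556 in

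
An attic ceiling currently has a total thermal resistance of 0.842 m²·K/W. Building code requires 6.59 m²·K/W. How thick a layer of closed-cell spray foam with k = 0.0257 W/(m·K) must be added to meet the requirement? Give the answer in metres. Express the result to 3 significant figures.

0.148 m

ΔR = 6.59 − 0.842 = 5.748 m²·K/W
L = ΔR × k = 5.748 × 0.0257 = 0.1477 m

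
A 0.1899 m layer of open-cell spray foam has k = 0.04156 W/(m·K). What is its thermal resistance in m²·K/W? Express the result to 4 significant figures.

R = L/k = 0.1899/0.04156 = 4.5693 m²·K/W

4.569 m²·K/W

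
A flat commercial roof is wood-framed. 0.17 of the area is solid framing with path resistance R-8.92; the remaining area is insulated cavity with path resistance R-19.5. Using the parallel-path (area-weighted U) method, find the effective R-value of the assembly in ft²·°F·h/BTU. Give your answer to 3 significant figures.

16.2 ft²·°F·h/BTU

U_eff = 0.83/19.5 + 0.17/8.92 = 0.04256 + 0.01906 = 0.06162
R_eff = 1/U_eff = 16.23 ft²·°F·h/BTU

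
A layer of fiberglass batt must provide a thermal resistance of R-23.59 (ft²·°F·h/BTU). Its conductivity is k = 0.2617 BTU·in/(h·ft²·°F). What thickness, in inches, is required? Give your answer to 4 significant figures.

6.174 in

L = R × k = 23.59 × 0.2617 = 6.1735 in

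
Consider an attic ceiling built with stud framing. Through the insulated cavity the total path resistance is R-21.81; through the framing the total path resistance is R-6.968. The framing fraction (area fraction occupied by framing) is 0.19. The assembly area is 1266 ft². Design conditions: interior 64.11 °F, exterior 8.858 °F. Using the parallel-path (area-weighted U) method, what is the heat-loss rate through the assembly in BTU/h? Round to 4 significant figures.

U_eff = 0.81/21.81 + 0.19/6.968 = 0.037139 + 0.027268 = 0.064406
R_eff = 1/U_eff = 15.526 ft²·°F·h/BTU
Q = 1266 × (64.11 − 8.858) / 15.526 = 4505.2 BTU/h

4505 BTU/h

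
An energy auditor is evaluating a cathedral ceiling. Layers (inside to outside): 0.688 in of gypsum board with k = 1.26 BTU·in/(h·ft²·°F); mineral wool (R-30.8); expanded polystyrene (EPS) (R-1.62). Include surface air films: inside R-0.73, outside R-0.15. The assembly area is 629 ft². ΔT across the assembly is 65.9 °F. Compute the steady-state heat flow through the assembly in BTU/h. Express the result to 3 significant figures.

1220 BTU/h

0.688/1.26 = 0.546
R_total = 0.73 + 0.546 + 30.8 + 1.62 + 0.15 = 33.85 ft²·°F·h/BTU
Q = A·ΔT/R = 629 × 65.9 / 33.85 = 1225 BTU/h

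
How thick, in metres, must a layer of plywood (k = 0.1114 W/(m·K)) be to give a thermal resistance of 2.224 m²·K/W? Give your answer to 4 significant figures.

L = R·k = 2.224 × 0.1114 = 0.24775 m

0.2478 m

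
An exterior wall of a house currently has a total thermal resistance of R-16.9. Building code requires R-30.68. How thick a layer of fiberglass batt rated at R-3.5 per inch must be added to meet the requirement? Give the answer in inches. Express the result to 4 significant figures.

3.937 in

ΔR = 30.68 − 16.9 = 13.78 ft²·°F·h/BTU
L = ΔR / (R/in) = 13.78/3.5 = 3.9371 in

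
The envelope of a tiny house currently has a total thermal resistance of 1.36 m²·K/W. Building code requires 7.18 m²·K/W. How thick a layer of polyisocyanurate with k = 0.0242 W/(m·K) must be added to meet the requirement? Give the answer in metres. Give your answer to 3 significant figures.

0.141 m

ΔR = 7.18 − 1.36 = 5.82 m²·K/W
L = ΔR × k = 5.82 × 0.0242 = 0.1408 m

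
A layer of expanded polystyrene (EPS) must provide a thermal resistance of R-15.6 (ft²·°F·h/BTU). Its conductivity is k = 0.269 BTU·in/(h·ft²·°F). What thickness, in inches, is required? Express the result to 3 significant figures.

4.20 in

L = R × k = 15.6 × 0.269 = 4.196 in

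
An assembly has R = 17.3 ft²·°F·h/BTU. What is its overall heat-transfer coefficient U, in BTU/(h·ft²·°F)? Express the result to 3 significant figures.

0.0578 BTU/(h·ft²·°F)

U = 1/R = 1/17.3 = 0.0578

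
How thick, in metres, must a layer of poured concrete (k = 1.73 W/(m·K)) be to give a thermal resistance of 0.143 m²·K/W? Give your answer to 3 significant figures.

0.247 m

L = R·k = 0.143 × 1.73 = 0.2474 m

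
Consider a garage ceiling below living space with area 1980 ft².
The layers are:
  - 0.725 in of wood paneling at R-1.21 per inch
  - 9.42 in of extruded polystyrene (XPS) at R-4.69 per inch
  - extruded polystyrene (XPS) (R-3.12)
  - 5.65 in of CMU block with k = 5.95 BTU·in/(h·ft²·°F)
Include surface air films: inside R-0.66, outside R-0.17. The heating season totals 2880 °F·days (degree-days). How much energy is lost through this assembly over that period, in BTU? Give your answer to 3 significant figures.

0.725 × 1.21 = 0.8772
9.42 × 4.69 = 44.18
5.65/5.95 = 0.9496
R_total = 0.66 + 0.8772 + 44.18 + 3.12 + 0.9496 + 0.17 = 49.96 ft²·°F·h/BTU
E = A × HDD × 24 / R = 1980 × 2880 × 24 / 49.96 = 2740000 BTU

2740000 BTU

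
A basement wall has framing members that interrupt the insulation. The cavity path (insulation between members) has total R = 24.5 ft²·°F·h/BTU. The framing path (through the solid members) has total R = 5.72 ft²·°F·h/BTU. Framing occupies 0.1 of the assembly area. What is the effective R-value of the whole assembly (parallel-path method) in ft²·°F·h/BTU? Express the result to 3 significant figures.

18.4 ft²·°F·h/BTU

U_eff = 0.9/24.5 + 0.1/5.72 = 0.03673 + 0.01748 = 0.05422
R_eff = 1/U_eff = 18.44 ft²·°F·h/BTU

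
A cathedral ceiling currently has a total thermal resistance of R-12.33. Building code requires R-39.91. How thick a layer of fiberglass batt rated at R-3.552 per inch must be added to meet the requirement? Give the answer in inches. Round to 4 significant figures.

ΔR = 39.91 − 12.33 = 27.58 ft²·°F·h/BTU
L = ΔR / (R/in) = 27.58/3.552 = 7.7646 in

7.765 in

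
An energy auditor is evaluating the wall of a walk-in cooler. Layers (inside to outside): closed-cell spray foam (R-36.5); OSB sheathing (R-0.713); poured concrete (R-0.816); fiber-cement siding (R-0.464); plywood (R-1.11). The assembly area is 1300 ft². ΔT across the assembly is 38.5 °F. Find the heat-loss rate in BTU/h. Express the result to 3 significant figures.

1260 BTU/h

R_total = 36.5 + 0.713 + 0.816 + 0.464 + 1.11 = 39.6 ft²·°F·h/BTU
Q = A·ΔT/R = 1300 × 38.5 / 39.6 = 1264 BTU/h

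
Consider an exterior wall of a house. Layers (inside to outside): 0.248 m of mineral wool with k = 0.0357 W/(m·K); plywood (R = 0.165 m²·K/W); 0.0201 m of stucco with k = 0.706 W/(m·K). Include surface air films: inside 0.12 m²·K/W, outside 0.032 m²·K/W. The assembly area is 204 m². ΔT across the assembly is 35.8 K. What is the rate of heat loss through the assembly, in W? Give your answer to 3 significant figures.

1000 W

0.248/0.0357 = 6.947
0.0201/0.706 = 0.02847
R_total = 0.12 + 6.947 + 0.165 + 0.02847 + 0.032 = 7.292 m²·K/W
Q = A·ΔT/R = 204 × 35.8 / 7.292 = 1002 W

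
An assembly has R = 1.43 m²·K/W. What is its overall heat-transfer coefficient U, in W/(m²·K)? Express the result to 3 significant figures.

U = 1/R = 1/1.43 = 0.6993

0.699 W/(m²·K)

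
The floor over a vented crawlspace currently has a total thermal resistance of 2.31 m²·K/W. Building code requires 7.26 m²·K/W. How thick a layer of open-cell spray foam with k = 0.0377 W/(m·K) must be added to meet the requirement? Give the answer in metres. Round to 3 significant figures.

ΔR = 7.26 − 2.31 = 4.95 m²·K/W
L = ΔR × k = 4.95 × 0.0377 = 0.1866 m

0.187 m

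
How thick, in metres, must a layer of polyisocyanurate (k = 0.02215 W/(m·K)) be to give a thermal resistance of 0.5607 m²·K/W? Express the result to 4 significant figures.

0.01242 m

L = R·k = 0.5607 × 0.02215 = 0.01242 m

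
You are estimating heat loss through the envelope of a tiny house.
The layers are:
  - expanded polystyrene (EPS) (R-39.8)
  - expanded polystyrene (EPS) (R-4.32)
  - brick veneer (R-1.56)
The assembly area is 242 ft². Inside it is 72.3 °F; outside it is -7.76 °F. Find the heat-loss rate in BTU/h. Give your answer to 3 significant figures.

424 BTU/h

R_total = 39.8 + 4.32 + 1.56 = 45.68 ft²·°F·h/BTU
Q = A·ΔT/R = 242 × (72.3 − (-7.76)) / 45.68 = 424.1 BTU/h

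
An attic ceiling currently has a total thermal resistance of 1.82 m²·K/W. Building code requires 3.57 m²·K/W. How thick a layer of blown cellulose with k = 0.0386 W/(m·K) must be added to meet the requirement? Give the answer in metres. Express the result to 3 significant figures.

0.0675 m

ΔR = 3.57 − 1.82 = 1.75 m²·K/W
L = ΔR × k = 1.75 × 0.0386 = 0.06755 m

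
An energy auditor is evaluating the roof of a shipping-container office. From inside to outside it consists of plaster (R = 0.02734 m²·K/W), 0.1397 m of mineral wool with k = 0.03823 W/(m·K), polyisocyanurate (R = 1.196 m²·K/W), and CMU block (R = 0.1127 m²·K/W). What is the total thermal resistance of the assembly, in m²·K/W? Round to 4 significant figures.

0.1397/0.03823 = 3.6542
R_total = 0.02734 + 3.6542 + 1.196 + 0.1127 = 4.9902 m²·K/W

4.990 m²·K/W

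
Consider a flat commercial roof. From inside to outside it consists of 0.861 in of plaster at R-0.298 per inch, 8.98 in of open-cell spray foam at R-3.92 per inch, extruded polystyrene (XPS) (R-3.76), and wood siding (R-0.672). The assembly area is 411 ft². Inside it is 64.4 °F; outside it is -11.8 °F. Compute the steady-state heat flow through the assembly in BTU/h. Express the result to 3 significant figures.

0.861 × 0.298 = 0.2566
8.98 × 3.92 = 35.2
R_total = 0.2566 + 35.2 + 3.76 + 0.672 = 39.89 ft²·°F·h/BTU
Q = A·ΔT/R = 411 × (64.4 − (-11.8)) / 39.89 = 785.1 BTU/h

785 BTU/h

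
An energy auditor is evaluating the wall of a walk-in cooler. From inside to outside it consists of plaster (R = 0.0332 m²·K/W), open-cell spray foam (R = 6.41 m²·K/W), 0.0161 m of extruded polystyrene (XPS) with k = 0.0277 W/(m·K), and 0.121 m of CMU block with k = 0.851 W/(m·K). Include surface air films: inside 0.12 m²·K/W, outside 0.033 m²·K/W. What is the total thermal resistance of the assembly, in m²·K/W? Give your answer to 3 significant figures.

7.32 m²·K/W

0.0161/0.0277 = 0.5812
0.121/0.851 = 0.1422
R_total = 0.12 + 0.0332 + 6.41 + 0.5812 + 0.1422 + 0.033 = 7.32 m²·K/W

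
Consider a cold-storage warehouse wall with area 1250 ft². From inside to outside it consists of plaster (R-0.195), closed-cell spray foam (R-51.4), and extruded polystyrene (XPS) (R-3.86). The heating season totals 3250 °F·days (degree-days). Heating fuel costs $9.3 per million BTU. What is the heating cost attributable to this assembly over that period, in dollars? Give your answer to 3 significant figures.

R_total = 0.195 + 51.4 + 3.86 = 55.45 ft²·°F·h/BTU
E = A × HDD × 24 / R = 1250 × 3250 × 24 / 55.45 = 1758000 BTU
Cost = 1758000/10⁶ × 9.3 = $16.35

16.4 dollars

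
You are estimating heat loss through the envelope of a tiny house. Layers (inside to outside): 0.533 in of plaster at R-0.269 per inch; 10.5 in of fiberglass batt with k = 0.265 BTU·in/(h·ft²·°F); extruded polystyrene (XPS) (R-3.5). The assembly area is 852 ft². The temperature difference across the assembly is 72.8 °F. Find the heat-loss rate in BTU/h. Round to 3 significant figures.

0.533 × 0.269 = 0.1434
10.5/0.265 = 39.62
R_total = 0.1434 + 39.62 + 3.5 = 43.27 ft²·°F·h/BTU
Q = A·ΔT/R = 852 × 72.8 / 43.27 = 1434 BTU/h

1430 BTU/h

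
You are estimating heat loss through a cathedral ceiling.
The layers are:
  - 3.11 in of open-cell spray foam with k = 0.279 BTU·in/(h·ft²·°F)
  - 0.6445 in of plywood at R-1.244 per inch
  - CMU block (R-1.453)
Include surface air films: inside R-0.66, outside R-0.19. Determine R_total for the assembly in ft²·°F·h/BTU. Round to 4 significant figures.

3.11/0.279 = 11.147
0.6445 × 1.244 = 0.80176
R_total = 0.66 + 11.147 + 0.80176 + 1.453 + 0.19 = 14.252 ft²·°F·h/BTU

14.25 ft²·°F·h/BTU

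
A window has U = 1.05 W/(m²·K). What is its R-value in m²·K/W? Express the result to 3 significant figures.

R = 1/U = 1/1.05 = 0.9524

0.952 m²·K/W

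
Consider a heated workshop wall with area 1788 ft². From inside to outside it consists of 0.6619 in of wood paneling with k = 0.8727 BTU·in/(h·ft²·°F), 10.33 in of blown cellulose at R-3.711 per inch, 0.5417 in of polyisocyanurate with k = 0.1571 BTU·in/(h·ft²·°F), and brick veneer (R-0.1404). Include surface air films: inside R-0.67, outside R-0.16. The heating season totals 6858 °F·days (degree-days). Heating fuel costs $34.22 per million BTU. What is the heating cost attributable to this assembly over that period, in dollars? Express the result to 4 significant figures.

0.6619/0.8727 = 0.75845
10.33 × 3.711 = 38.335
0.5417/0.1571 = 3.4481
R_total = 0.67 + 0.75845 + 38.335 + 3.4481 + 0.1404 + 0.16 = 43.512 ft²·°F·h/BTU
E = A × HDD × 24 / R = 1788 × 6858 × 24 / 43.512 = 6763500 BTU
Cost = 6763500/10⁶ × 34.22 = $231.45

231.4 dollars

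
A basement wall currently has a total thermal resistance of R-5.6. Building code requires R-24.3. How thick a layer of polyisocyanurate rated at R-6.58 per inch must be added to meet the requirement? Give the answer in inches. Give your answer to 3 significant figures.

ΔR = 24.3 − 5.6 = 18.7 ft²·°F·h/BTU
L = ΔR / (R/in) = 18.7/6.58 = 2.842 in

2.84 in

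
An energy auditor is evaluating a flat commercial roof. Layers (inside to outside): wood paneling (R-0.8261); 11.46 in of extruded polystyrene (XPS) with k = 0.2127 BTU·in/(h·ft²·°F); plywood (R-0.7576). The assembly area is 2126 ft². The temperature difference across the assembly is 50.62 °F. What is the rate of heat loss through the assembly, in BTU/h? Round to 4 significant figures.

11.46/0.2127 = 53.879
R_total = 0.8261 + 53.879 + 0.7576 = 55.462 ft²·°F·h/BTU
Q = A·ΔT/R = 2126 × 50.62 / 55.462 = 1940.4 BTU/h

1940 BTU/h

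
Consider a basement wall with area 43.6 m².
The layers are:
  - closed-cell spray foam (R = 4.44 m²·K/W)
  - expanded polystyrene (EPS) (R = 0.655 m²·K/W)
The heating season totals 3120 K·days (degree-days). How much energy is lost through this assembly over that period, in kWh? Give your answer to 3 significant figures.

641 kWh

R_total = 4.44 + 0.655 = 5.095 m²·K/W
E = A × HDD × 24 / R / 1000 = 43.6 × 3120 × 24 / 5.095 / 1000 = 640.8 kWh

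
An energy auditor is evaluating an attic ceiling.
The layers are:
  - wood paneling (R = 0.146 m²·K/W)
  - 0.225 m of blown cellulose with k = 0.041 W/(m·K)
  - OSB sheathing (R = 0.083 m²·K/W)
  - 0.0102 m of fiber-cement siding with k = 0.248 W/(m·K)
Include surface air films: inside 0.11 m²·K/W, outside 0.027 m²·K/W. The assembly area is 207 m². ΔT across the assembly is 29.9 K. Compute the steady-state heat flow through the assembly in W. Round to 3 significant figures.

0.225/0.041 = 5.488
0.0102/0.248 = 0.04113
R_total = 0.11 + 0.146 + 5.488 + 0.083 + 0.04113 + 0.027 = 5.895 m²·K/W
Q = A·ΔT/R = 207 × 29.9 / 5.895 = 1050 W

1050 W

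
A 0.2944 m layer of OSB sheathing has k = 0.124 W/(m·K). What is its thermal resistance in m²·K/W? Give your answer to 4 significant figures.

2.374 m²·K/W

R = L/k = 0.2944/0.124 = 2.3742 m²·K/W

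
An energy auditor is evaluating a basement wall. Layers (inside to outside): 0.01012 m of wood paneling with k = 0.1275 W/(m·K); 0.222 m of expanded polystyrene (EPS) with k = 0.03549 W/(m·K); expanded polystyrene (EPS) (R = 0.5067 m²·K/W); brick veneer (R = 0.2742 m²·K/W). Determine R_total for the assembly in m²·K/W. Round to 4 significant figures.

0.01012/0.1275 = 0.079373
0.222/0.03549 = 6.2553
R_total = 0.079373 + 6.2553 + 0.5067 + 0.2742 = 7.1156 m²·K/W

7.116 m²·K/W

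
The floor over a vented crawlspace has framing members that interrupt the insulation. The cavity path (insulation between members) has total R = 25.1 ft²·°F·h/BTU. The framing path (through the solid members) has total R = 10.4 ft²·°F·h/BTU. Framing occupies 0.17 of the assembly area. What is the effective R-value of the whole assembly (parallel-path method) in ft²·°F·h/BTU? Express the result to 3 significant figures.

20.2 ft²·°F·h/BTU

U_eff = 0.83/25.1 + 0.17/10.4 = 0.03307 + 0.01635 = 0.04941
R_eff = 1/U_eff = 20.24 ft²·°F·h/BTU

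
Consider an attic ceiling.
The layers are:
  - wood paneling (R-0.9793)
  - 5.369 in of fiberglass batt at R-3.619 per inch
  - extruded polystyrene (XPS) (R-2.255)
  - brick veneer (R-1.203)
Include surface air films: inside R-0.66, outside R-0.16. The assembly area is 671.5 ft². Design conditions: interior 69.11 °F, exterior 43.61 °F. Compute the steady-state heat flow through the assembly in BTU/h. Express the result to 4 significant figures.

693.6 BTU/h

5.369 × 3.619 = 19.43
R_total = 0.66 + 0.9793 + 19.43 + 2.255 + 1.203 + 0.16 = 24.688 ft²·°F·h/BTU
Q = A·ΔT/R = 671.5 × (69.11 − 43.61) / 24.688 = 693.59 BTU/h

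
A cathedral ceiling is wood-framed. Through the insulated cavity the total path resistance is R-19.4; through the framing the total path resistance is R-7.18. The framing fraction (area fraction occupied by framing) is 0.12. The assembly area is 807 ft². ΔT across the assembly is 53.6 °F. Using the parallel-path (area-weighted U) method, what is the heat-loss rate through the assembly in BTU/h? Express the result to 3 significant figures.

U_eff = 0.88/19.4 + 0.12/7.18 = 0.04536 + 0.01671 = 0.06207
R_eff = 1/U_eff = 16.11 ft²·°F·h/BTU
Q = 807 × 53.6 / 16.11 = 2685 BTU/h

2690 BTU/h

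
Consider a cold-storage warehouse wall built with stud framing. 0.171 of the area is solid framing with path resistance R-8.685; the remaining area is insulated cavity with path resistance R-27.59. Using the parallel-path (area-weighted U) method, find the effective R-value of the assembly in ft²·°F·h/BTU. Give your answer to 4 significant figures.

20.11 ft²·°F·h/BTU

U_eff = 0.829/27.59 + 0.171/8.685 = 0.030047 + 0.019689 = 0.049736
R_eff = 1/U_eff = 20.106 ft²·°F·h/BTU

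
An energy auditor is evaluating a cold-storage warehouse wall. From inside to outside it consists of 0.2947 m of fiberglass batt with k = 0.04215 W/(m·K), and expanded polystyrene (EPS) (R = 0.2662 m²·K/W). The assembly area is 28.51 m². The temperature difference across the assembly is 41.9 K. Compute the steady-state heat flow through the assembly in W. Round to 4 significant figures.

164.6 W

0.2947/0.04215 = 6.9917
R_total = 6.9917 + 0.2662 = 7.2579 m²·K/W
Q = A·ΔT/R = 28.51 × 41.9 / 7.2579 = 164.59 W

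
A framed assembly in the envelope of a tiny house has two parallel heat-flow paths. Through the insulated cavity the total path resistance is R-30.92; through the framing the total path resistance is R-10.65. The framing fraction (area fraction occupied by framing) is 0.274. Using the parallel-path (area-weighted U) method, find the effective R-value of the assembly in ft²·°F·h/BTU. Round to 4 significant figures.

U_eff = 0.726/30.92 + 0.274/10.65 = 0.02348 + 0.025728 = 0.049208
R_eff = 1/U_eff = 20.322 ft²·°F·h/BTU

20.32 ft²·°F·h/BTU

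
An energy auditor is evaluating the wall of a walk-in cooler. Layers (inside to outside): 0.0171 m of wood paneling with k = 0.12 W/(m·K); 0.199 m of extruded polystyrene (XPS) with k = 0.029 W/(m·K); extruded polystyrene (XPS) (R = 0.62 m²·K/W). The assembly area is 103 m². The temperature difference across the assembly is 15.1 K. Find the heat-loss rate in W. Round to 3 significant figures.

204 W

0.0171/0.12 = 0.1425
0.199/0.029 = 6.862
R_total = 0.1425 + 6.862 + 0.62 = 7.625 m²·K/W
Q = A·ΔT/R = 103 × 15.1 / 7.625 = 204 W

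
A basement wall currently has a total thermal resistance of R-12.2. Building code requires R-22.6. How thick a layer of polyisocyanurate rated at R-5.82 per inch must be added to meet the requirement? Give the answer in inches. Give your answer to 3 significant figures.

ΔR = 22.6 − 12.2 = 10.4 ft²·°F·h/BTU
L = ΔR / (R/in) = 10.4/5.82 = 1.787 in

1.79 in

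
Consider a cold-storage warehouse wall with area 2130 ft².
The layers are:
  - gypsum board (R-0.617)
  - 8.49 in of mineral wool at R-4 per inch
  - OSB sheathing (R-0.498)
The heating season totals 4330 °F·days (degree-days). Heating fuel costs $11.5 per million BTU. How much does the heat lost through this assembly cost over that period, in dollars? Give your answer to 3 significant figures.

72.6 dollars

8.49 × 4 = 33.96
R_total = 0.617 + 33.96 + 0.498 = 35.08 ft²·°F·h/BTU
E = A × HDD × 24 / R = 2130 × 4330 × 24 / 35.08 = 6311000 BTU
Cost = 6311000/10⁶ × 11.5 = $72.57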